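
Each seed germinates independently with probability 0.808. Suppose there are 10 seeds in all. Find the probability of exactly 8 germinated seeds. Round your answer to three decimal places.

0.301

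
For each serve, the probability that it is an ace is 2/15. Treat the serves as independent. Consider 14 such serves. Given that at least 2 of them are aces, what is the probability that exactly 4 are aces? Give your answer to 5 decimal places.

X ~ Binomial(14, 0.133333). Want P(X=4 | X≥2) = P(X=4) / P(X≥2).
P(X=4) = C(14,4)·0.133333^4·0.866667^10 = 0.0756328
P(X≥2) = 1 − 0.1348743 − 0.2904986 = 0.5746271
Ratio = 0.0756328 / 0.5746271 = 0.1316206

0.13162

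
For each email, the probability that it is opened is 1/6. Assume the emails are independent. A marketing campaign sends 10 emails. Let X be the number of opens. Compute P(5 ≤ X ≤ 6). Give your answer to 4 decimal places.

X ~ Binomial(10, 0.166667); P(5 ≤ X ≤ 6) = Σ C(10,k) p^k (1−p)^(10−k) over k:
  k=5: C(10,5)·0.166667^5·0.833333^5 = 0.013024
  k=6: C(10,6)·0.166667^6·0.833333^4 = 0.002171
Total = 0.015194

0.0152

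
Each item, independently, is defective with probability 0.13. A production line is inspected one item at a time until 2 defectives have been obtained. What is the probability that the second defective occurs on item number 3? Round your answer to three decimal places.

Y = trial on which the second success occurs; negative binomial, r=2, p=0.13.
P(Y=3) = C(2,1) · p^2 · (1−p)^1
= 2 · 0.0169 · 0.87 = 0.02941

0.029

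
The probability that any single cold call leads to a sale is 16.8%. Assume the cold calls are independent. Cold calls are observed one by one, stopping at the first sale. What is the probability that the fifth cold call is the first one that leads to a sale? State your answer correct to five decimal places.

0.08050

Geometric (trials to first success), p = 0.168.
P(Y = 5) = (1−p)^4 · p = 0.47917 · 0.168 = 0.0805012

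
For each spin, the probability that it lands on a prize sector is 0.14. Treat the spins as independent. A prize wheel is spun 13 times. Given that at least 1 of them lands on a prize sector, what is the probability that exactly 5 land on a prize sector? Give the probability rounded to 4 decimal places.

0.0241

X ~ Binomial(13, 0.14). Want P(X=5 | X≥1) = P(X=5) / P(X≥1).
P(X=5) = C(13,5)·0.14^5·0.86^8 = 0.020711
P(X≥1) = 1 − 0.140760 = 0.859240
Ratio = 0.020711 / 0.859240 = 0.024104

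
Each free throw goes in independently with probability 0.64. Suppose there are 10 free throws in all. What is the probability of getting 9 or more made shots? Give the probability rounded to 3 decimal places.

X ~ Binomial(10, 0.64); P(X ≥ 9) = Σ C(10,k) p^k (1−p)^(10−k) over k:
  k=9: C(10,9)·0.64^9·0.36^1 = 0.06485
  k=10: C(10,10)·0.64^10·0.36^0 = 0.01153
Total = 0.07638

0.076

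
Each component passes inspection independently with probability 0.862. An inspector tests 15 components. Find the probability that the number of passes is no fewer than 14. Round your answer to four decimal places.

0.3667

X ~ Binomial(15, 0.862); P(X ≥ 14) = Σ C(15,k) p^k (1−p)^(15−k) over k:
  k=14: C(15,14)·0.862^14·0.138^1 = 0.258864
  k=15: C(15,15)·0.862^15·0.138^0 = 0.107798
Total = 0.366662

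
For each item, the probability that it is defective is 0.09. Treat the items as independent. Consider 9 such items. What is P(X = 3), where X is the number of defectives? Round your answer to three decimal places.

0.035

X ~ Binomial(n=9, p=0.09).
P(X=3) = C(9,3) · p^3 · (1−p)^6
= 84 · 0.000729 · 0.56787 = 0.03477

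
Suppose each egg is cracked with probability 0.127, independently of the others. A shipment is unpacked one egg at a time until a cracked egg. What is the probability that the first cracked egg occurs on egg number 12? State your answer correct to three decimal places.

Geometric (trials to first success), p = 0.127.
P(Y = 12) = (1−p)^11 · p = 0.22447 · 0.127 = 0.02851

0.029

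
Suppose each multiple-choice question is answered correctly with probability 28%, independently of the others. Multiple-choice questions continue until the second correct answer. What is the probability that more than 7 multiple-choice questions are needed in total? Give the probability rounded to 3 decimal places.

0.373

Needing more than 7 multiple-choice questions ⇔ fewer than 2 successes in the first 7. With X ~ Binomial(7, 0.28), P(Y > 7) = P(X ≤ 1).
  k=0: C(7,0)·0.28^0·0.72^7 = 0.10031
  k=1: C(7,1)·0.28^1·0.72^6 = 0.27306
P(X ≤ 1) = 0.37336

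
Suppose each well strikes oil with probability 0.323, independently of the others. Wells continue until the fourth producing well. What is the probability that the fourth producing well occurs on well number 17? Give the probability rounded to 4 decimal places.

Y = trial on which the fourth success occurs; negative binomial, r=4, p=0.323.
P(Y=17) = C(16,3) · p^4 · (1−p)^13
= 560 · 0.010885 · 0.0062756 = 0.038252

0.0383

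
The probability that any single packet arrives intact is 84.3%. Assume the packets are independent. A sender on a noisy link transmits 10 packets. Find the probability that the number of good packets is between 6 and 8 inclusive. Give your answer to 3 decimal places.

0.469

X ~ Binomial(10, 0.843); P(6 ≤ X ≤ 8) = Σ C(10,k) p^k (1−p)^(10−k) over k:
  k=6: C(10,6)·0.843^6·0.157^4 = 0.04579
  k=7: C(10,7)·0.843^7·0.157^3 = 0.14050
  k=8: C(10,8)·0.843^8·0.157^2 = 0.28290
Total = 0.46919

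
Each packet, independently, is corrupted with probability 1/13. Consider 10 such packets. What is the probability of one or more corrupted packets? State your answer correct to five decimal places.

P(at least one) = 1 − P(none) = 1 − (1 − 0.076923)^10
= 1 − 0.4491371 = 0.5508629

0.55086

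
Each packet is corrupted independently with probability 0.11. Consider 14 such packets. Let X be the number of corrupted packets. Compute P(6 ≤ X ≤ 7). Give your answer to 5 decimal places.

X ~ Binomial(14, 0.11); P(6 ≤ X ≤ 7) = Σ C(14,k) p^k (1−p)^(14−k) over k:
  k=6: C(14,6)·0.11^6·0.89^8 = 0.0020943
  k=7: C(14,7)·0.11^7·0.89^7 = 0.0002958
Total = 0.0023901

0.00239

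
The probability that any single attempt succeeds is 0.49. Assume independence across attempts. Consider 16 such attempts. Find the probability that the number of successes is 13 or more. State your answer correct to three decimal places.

0.009

X ~ Binomial(16, 0.49); P(X ≥ 13) = Σ C(16,k) p^k (1−p)^(16−k) over k:
  k=13: C(16,13)·0.49^13·0.51^3 = 0.00697
  k=14: C(16,14)·0.49^14·0.51^2 = 0.00144
  k=15: C(16,15)·0.49^15·0.51^1 = 0.00018
  k=16: C(16,16)·0.49^16·0.51^0 = 0.00001
Total = 0.00860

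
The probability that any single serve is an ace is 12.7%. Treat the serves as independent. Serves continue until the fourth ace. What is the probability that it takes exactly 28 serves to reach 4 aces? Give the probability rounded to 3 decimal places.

Y = trial on which the fourth success occurs; negative binomial, r=4, p=0.127.
P(Y=28) = C(27,3) · p^4 · (1−p)^24
= 2925 · 0.00026014 · 0.038401 = 0.02922

0.029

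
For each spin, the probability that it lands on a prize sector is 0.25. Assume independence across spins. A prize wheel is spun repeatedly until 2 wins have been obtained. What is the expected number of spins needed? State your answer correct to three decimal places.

Y = total spins until the second success; negative binomial with r=2, p=0.25.
E[Y] = r / p = 2 / 0.25 = 8.00000

8.000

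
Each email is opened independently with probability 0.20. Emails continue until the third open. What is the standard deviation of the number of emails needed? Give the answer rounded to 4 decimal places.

7.7460

Y = total emails until the third success; negative binomial with r=3, p=0.20.
SD(Y) = √[r(1−p)/p²] = √(60.000000) = 7.745967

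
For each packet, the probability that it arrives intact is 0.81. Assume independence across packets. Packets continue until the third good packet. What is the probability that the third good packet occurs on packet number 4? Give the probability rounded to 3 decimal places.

0.303

Y = trial on which the third success occurs; negative binomial, r=3, p=0.81.
P(Y=4) = C(3,2) · p^3 · (1−p)^1
= 3 · 0.53144 · 0.19 = 0.30292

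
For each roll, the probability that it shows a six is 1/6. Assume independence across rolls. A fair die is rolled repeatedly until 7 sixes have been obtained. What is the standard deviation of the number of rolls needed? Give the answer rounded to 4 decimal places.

Y = total rolls until the seventh success; negative binomial with r=7, p=0.166667.
SD(Y) = √[r(1−p)/p²] = √(210.000000) = 14.491377

14.4914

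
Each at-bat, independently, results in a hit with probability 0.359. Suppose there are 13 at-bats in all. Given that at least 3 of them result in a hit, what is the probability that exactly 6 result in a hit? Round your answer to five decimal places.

0.18169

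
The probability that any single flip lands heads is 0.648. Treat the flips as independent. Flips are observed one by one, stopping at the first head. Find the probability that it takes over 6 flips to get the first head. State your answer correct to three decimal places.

Y = number of flips to the first success; geometric, p = 0.648.
P(Y > 6) = P(first 6 all fail) = (1−p)^6 = 0.00190

0.002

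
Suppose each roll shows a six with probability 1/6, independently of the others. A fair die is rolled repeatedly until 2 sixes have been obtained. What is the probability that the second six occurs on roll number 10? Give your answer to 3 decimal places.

Y = trial on which the second success occurs; negative binomial, r=2, p=0.166667.
P(Y=10) = C(9,1) · p^2 · (1−p)^8
= 9 · 0.027778 · 0.23257 = 0.05814

0.058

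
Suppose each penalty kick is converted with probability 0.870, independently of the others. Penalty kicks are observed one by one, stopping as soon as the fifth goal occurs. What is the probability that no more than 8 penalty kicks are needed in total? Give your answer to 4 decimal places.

0.9871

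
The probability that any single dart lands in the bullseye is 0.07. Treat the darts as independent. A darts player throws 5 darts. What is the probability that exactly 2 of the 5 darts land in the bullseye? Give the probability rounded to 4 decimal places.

0.0394

X ~ Binomial(n=5, p=0.07).
P(X=2) = C(5,2) · p^2 · (1−p)^3
= 10 · 0.0049 · 0.80436 = 0.039413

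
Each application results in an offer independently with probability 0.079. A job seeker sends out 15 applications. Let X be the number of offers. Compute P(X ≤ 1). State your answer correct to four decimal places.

X ~ Binomial(15, 0.079); P(X ≤ 1) = Σ C(15,k) p^k (1−p)^(15−k) over k:
  k=0: C(15,0)·0.079^0·0.921^15 = 0.291001
  k=1: C(15,1)·0.079^1·0.921^14 = 0.374415
Total = 0.665416

0.6654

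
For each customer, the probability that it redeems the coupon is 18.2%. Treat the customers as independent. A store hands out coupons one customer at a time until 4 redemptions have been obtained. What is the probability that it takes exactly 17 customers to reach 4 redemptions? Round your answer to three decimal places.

0.045

Y = trial on which the fourth success occurs; negative binomial, r=4, p=0.182.
P(Y=17) = C(16,3) · p^4 · (1−p)^13
= 560 · 0.0010972 · 0.073416 = 0.04511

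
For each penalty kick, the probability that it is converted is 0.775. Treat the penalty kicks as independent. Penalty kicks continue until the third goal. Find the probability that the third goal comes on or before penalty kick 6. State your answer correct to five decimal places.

Finishing within 6 penalty kicks ⇔ at least 3 successes in the first 6. With X ~ Binomial(6, 0.775), P(Y ≤ 6) = 1 − P(X ≤ 2).
  k=0: C(6,0)·0.775^0·0.225^6 = 0.0001297
  k=1: C(6,1)·0.775^1·0.225^5 = 0.0026814
  k=2: C(6,2)·0.775^2·0.225^4 = 0.0230900
1 − 0.0259012 = 0.9740988

0.97410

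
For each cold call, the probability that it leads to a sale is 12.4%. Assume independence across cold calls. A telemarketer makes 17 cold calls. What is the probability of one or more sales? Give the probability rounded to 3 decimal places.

0.895

P(at least one) = 1 − P(none) = 1 − (1 − 0.124)^17
= 1 − 0.10533 = 0.89467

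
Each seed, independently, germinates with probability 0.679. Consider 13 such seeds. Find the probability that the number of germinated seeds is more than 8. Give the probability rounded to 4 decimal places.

X ~ Binomial(13, 0.679); P(X ≥ 9) = Σ C(13,k) p^k (1−p)^(13−k) over k:
  k=9: C(13,9)·0.679^9·0.321^4 = 0.232892
  k=10: C(13,10)·0.679^10·0.321^3 = 0.197051
  k=11: C(13,11)·0.679^11·0.321^2 = 0.113677
  k=12: C(13,12)·0.679^12·0.321^1 = 0.040076
  k=13: C(13,13)·0.679^13·0.321^0 = 0.006521
Total = 0.590217

0.5902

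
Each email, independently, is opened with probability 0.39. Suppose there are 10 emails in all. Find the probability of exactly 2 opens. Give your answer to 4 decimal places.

0.1312

X ~ Binomial(n=10, p=0.39).
P(X=2) = C(10,2) · p^2 · (1−p)^8
= 45 · 0.1521 · 0.019171 = 0.131214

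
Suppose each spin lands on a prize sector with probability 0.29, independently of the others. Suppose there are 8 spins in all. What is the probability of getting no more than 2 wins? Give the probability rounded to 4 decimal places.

0.5772

X ~ Binomial(8, 0.29); P(X ≤ 2) = Σ C(8,k) p^k (1−p)^(8−k) over k:
  k=0: C(8,0)·0.29^0·0.71^8 = 0.064575
  k=1: C(8,1)·0.29^1·0.71^7 = 0.211007
  k=2: C(8,2)·0.29^2·0.71^6 = 0.301651
Total = 0.577233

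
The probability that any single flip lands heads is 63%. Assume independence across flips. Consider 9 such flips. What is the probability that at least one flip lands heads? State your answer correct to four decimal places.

P(at least one) = 1 − P(none) = 1 − (1 − 0.63)^9
= 1 − 0.000130 = 0.999870

0.9999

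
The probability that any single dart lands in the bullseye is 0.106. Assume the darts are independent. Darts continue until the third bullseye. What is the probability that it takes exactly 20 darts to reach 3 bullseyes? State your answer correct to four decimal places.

Y = trial on which the third success occurs; negative binomial, r=3, p=0.106.
P(Y=20) = C(19,2) · p^3 · (1−p)^17
= 171 · 0.001191 · 0.14885 = 0.030315

0.0303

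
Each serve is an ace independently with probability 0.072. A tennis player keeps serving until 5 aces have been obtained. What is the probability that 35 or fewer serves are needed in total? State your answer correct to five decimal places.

Finishing within 35 serves ⇔ at least 5 successes in the first 35. With X ~ Binomial(35, 0.072), P(Y ≤ 35) = 1 − P(X ≤ 4).
  k=0: C(35,0)·0.072^0·0.928^35 = 0.0731441
  k=1: C(35,1)·0.072^1·0.928^34 = 0.1986240
  k=2: C(35,2)·0.072^2·0.928^33 = 0.2619782
  k=3: C(35,3)·0.072^3·0.928^32 = 0.2235849
  k=4: C(35,4)·0.072^4·0.928^31 = 0.1387768
1 − 0.8961080 = 0.1038920

0.10389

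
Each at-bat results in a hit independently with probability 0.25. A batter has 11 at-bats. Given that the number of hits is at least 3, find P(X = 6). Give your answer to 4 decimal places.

X ~ Binomial(11, 0.25). Want P(X=6 | X≥3) = P(X=6) / P(X≥3).
P(X=6) = C(11,6)·0.25^6·0.75^5 = 0.026766
P(X≥3) = 1 − 0.042235 − 0.154862 − 0.258104 = 0.544799
Ratio = 0.026766 / 0.544799 = 0.049131

0.0491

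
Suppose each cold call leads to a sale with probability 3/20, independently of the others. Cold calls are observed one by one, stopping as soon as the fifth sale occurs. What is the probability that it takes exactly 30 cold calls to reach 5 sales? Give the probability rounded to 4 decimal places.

Y = trial on which the fifth success occurs; negative binomial, r=5, p=0.15.
P(Y=30) = C(29,4) · p^5 · (1−p)^25
= 23751 · 7.5937e-05 · 0.017198 = 0.031018

0.0310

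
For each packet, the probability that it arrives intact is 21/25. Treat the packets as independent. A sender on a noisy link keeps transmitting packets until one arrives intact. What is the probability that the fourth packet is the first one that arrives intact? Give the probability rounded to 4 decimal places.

Geometric (trials to first success), p = 0.84.
P(Y = 4) = (1−p)^3 · p = 0.004096 · 0.84 = 0.003441

0.0034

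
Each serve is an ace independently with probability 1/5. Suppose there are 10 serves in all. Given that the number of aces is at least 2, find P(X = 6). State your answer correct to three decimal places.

0.009

X ~ Binomial(10, 0.20). Want P(X=6 | X≥2) = P(X=6) / P(X≥2).
P(X=6) = C(10,6)·0.20^6·0.80^4 = 0.00551
P(X≥2) = 1 − 0.10737 − 0.26844 = 0.62419
Ratio = 0.00551 / 0.62419 = 0.00882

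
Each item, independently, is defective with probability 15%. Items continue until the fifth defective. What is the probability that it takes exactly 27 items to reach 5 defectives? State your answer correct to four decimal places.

0.0318

Y = trial on which the fifth success occurs; negative binomial, r=5, p=0.15.
P(Y=27) = C(26,4) · p^5 · (1−p)^22
= 14950 · 7.5937e-05 · 0.028004 = 0.031792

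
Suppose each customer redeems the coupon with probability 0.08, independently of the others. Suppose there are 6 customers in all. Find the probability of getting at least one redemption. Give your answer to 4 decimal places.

P(at least one) = 1 − P(none) = 1 − (1 − 0.08)^6
= 1 − 0.606355 = 0.393645

0.3936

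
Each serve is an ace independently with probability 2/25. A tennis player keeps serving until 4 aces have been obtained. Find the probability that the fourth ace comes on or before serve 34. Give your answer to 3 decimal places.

0.288

Finishing within 34 serves ⇔ at least 4 successes in the first 34. With X ~ Binomial(34, 0.08), P(Y ≤ 34) = 1 − P(X ≤ 3).
  k=0: C(34,0)·0.08^0·0.92^34 = 0.05872
  k=1: C(34,1)·0.08^1·0.92^33 = 0.17361
  k=2: C(34,2)·0.08^2·0.92^32 = 0.24909
  k=3: C(34,3)·0.08^3·0.92^31 = 0.23104
1 − 0.71245 = 0.28755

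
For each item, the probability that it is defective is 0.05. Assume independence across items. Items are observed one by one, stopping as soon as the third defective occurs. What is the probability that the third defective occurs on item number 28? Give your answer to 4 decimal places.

Y = trial on which the third success occurs; negative binomial, r=3, p=0.05.
P(Y=28) = C(27,2) · p^3 · (1−p)^25
= 351 · 0.000125 · 0.27739 = 0.012170

0.0122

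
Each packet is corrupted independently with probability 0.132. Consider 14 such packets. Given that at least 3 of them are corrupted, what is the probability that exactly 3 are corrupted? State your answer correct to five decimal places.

X ~ Binomial(14, 0.132). Want P(X=3 | X≥3) = P(X=3) / P(X≥3).
P(X=3) = C(14,3)·0.132^3·0.868^11 = 0.1764169
P(X≥3) = 1 − 0.1378085 − 0.2933988 − 0.2900187 = 0.2787739
Ratio = 0.1764169 / 0.2787739 = 0.6328313

0.63283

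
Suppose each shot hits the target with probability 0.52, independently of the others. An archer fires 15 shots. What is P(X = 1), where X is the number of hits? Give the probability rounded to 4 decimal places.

X ~ Binomial(n=15, p=0.52).
P(X=1) = C(15,1) · p^1 · (1−p)^14
= 15 · 0.52 · 3.4465e-05 = 0.000269

0.0003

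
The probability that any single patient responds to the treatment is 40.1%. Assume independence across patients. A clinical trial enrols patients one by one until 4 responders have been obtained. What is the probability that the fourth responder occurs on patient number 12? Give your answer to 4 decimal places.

0.0707

Y = trial on which the fourth success occurs; negative binomial, r=4, p=0.401.
P(Y=12) = C(11,3) · p^4 · (1−p)^8
= 165 · 0.025857 · 0.016574 = 0.070709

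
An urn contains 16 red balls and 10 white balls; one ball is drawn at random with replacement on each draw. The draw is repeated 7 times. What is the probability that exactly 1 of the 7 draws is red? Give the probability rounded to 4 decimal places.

X ~ Binomial(n=7, p=0.615385).
P(X=1) = C(7,1) · p^1 · (1−p)^6
= 7 · 0.61538 · 0.0032371 = 0.013945

0.0139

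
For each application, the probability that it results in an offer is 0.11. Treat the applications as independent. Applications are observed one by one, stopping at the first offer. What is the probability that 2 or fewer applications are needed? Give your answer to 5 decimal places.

0.20790

Y = number of applications to the first success; geometric, p = 0.11.
P(Y ≤ 2) = 1 − (1−p)^2 = 1 − 0.7921000 = 0.2079000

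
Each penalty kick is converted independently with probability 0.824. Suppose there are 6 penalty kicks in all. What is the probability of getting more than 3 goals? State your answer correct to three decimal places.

0.928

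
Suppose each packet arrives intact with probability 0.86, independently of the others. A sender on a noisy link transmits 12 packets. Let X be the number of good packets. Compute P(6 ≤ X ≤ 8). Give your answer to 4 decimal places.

X ~ Binomial(12, 0.86); P(6 ≤ X ≤ 8) = Σ C(12,k) p^k (1−p)^(12−k) over k:
  k=6: C(12,6)·0.86^6·0.14^6 = 0.002815
  k=7: C(12,7)·0.86^7·0.14^5 = 0.014820
  k=8: C(12,8)·0.86^8·0.14^4 = 0.056899
Total = 0.074534

0.0745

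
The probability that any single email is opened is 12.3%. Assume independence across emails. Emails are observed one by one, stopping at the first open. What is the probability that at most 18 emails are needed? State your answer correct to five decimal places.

0.90581

Y = number of emails to the first success; geometric, p = 0.123.
P(Y ≤ 18) = 1 − (1−p)^18 = 1 − 0.0941874 = 0.9058126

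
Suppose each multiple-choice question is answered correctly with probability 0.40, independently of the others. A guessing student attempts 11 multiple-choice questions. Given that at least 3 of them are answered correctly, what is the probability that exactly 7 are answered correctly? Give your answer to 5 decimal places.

0.07953

X ~ Binomial(11, 0.40). Want P(X=7 | X≥3) = P(X=7) / P(X≥3).
P(X=7) = C(11,7)·0.40^7·0.60^4 = 0.0700711
P(X≥3) = 1 − 0.0036280 − 0.0266051 − 0.0886837 = 0.8810832
Ratio = 0.0700711 / 0.8810832 = 0.0795283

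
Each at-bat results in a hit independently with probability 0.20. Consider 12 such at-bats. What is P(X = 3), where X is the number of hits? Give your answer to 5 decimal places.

X ~ Binomial(n=12, p=0.20).
P(X=3) = C(12,3) · p^3 · (1−p)^9
= 220 · 0.008 · 0.13422 = 0.2362232

0.23622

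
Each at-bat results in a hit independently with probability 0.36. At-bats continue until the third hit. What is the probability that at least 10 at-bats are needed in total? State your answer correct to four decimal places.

Needing more than 9 at-bats ⇔ fewer than 3 successes in the first 9. With X ~ Binomial(9, 0.36), P(Y > 9) = P(X ≤ 2).
  k=0: C(9,0)·0.36^0·0.64^9 = 0.018014
  k=1: C(9,1)·0.36^1·0.64^8 = 0.091198
  k=2: C(9,2)·0.36^2·0.64^7 = 0.205195
P(X ≤ 2) = 0.314408

0.3144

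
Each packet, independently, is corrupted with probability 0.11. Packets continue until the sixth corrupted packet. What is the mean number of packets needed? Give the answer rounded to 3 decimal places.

54.545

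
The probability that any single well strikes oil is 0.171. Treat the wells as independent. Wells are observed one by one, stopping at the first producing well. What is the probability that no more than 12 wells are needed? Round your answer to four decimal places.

0.8946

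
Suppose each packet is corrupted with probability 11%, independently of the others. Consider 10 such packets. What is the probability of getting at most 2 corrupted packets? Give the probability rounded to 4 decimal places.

X ~ Binomial(10, 0.11); P(X ≤ 2) = Σ C(10,k) p^k (1−p)^(10−k) over k:
  k=0: C(10,0)·0.11^0·0.89^10 = 0.311817
  k=1: C(10,1)·0.11^1·0.89^9 = 0.385392
  k=2: C(10,2)·0.11^2·0.89^8 = 0.214347
Total = 0.911557

0.9116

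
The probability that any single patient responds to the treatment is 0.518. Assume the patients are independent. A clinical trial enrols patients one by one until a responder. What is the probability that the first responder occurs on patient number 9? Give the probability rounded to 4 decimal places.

Geometric (trials to first success), p = 0.518.
P(Y = 9) = (1−p)^8 · p = 0.0029132 · 0.518 = 0.001509

0.0015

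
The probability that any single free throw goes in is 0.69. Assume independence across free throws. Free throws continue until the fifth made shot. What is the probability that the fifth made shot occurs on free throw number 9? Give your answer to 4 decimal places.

Y = trial on which the fifth success occurs; negative binomial, r=5, p=0.69.
P(Y=9) = C(8,4) · p^5 · (1−p)^4
= 70 · 0.1564 · 0.0092352 = 0.101109

0.1011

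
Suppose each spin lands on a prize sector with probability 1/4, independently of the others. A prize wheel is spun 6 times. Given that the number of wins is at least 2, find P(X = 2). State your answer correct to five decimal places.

X ~ Binomial(6, 0.25). Want P(X=2 | X≥2) = P(X=2) / P(X≥2).
P(X=2) = C(6,2)·0.25^2·0.75^4 = 0.2966309
P(X≥2) = 1 − 0.1779785 − 0.3559570 = 0.4660645
Ratio = 0.2966309 / 0.4660645 = 0.6364589

0.63646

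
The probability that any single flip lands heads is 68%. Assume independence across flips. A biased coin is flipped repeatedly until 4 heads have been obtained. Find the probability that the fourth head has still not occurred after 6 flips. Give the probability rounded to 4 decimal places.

Needing more than 6 flips ⇔ fewer than 4 successes in the first 6. With X ~ Binomial(6, 0.68), P(Y > 6) = P(X ≤ 3).
  k=0: C(6,0)·0.68^0·0.32^6 = 0.001074
  k=1: C(6,1)·0.68^1·0.32^5 = 0.013690
  k=2: C(6,2)·0.68^2·0.32^4 = 0.072729
  k=3: C(6,3)·0.68^3·0.32^3 = 0.206066
P(X ≤ 3) = 0.293559

0.2936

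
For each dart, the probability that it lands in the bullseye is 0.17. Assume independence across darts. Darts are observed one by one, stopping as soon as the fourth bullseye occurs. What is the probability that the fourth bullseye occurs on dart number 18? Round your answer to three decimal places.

0.042

Y = trial on which the fourth success occurs; negative binomial, r=4, p=0.17.
P(Y=18) = C(17,3) · p^4 · (1−p)^14
= 680 · 0.00083521 · 0.073637 = 0.04182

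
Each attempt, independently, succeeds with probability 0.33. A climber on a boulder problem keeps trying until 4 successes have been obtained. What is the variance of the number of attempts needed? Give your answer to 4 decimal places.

24.6097

Y = total attempts until the fourth success; negative binomial with r=4, p=0.33.
Var(Y) = r(1−p)/p² = 4·0.67 / 0.33² = 24.609734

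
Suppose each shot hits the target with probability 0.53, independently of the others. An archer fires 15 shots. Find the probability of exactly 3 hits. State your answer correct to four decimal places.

X ~ Binomial(n=15, p=0.53).
P(X=3) = C(15,3) · p^3 · (1−p)^12
= 455 · 0.14888 · 0.00011619 = 0.007871

0.0079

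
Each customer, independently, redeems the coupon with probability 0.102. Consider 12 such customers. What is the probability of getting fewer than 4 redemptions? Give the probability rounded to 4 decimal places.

0.9726

X ~ Binomial(12, 0.102); P(X ≤ 3) = Σ C(12,k) p^k (1−p)^(12−k) over k:
  k=0: C(12,0)·0.102^0·0.898^12 = 0.274989
  k=1: C(12,1)·0.102^1·0.898^11 = 0.374819
  k=2: C(12,2)·0.102^2·0.898^10 = 0.234157
  k=3: C(12,3)·0.102^3·0.898^9 = 0.088656
Total = 0.972622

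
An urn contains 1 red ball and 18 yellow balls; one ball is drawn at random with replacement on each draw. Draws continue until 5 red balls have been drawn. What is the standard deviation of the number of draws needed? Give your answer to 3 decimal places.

41.352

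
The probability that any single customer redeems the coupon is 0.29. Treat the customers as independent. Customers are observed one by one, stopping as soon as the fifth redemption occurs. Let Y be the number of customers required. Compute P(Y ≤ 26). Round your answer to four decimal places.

Finishing within 26 customers ⇔ at least 5 successes in the first 26. With X ~ Binomial(26, 0.29), P(Y ≤ 26) = 1 − P(X ≤ 4).
  k=0: C(26,0)·0.29^0·0.71^26 = 0.000136
  k=1: C(26,1)·0.29^1·0.71^25 = 0.001442
  k=2: C(26,2)·0.29^2·0.71^24 = 0.007360
  k=3: C(26,3)·0.29^3·0.71^23 = 0.024050
  k=4: C(26,4)·0.29^4·0.71^22 = 0.056483
1 − 0.089470 = 0.910530

0.9105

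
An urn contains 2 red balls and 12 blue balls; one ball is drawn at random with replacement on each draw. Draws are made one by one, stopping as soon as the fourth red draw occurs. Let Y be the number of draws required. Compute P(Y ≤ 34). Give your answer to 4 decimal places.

0.7355

Finishing within 34 draws ⇔ at least 4 successes in the first 34. With X ~ Binomial(34, 0.142857), P(Y ≤ 34) = 1 − P(X ≤ 3).
  k=0: C(34,0)·0.142857^0·0.857143^34 = 0.005294
  k=1: C(34,1)·0.142857^1·0.857143^33 = 0.030001
  k=2: C(34,2)·0.142857^2·0.857143^32 = 0.082503
  k=3: C(34,3)·0.142857^3·0.857143^31 = 0.146672
1 − 0.264470 = 0.735530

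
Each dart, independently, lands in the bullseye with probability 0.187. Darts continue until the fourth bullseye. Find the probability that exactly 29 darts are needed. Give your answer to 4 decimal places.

0.0226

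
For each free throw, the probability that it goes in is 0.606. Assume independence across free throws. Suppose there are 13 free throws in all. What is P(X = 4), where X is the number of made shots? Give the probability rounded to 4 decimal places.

X ~ Binomial(n=13, p=0.606).
P(X=4) = C(13,4) · p^4 · (1−p)^9
= 715 · 0.13486 · 0.00022881 = 0.022063

0.0221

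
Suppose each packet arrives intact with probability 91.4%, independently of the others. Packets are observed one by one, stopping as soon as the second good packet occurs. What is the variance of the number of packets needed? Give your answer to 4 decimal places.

Y = total packets until the second success; negative binomial with r=2, p=0.914.
Var(Y) = r(1−p)/p² = 2·0.086 / 0.914² = 0.205890

0.2059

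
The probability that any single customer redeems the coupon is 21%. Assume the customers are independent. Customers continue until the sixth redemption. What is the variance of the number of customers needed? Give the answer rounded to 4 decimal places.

Y = total customers until the sixth success; negative binomial with r=6, p=0.21.
Var(Y) = r(1−p)/p² = 6·0.79 / 0.21² = 107.482993

107.4830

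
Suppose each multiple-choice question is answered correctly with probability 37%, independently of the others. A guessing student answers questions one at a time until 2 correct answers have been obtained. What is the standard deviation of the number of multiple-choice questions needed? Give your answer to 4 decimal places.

3.0338

Y = total multiple-choice questions until the second success; negative binomial with r=2, p=0.37.
SD(Y) = √[r(1−p)/p²] = √(9.203798) = 3.033776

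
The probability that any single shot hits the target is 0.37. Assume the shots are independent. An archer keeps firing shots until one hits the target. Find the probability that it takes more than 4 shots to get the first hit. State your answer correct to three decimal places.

0.158

Y = number of shots to the first success; geometric, p = 0.37.
P(Y > 4) = P(first 4 all fail) = (1−p)^4 = 0.15753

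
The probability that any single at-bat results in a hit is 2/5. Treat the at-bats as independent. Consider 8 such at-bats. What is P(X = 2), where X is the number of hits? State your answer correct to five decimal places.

0.20902

X ~ Binomial(n=8, p=0.40).
P(X=2) = C(8,2) · p^2 · (1−p)^6
= 28 · 0.16 · 0.046656 = 0.2090189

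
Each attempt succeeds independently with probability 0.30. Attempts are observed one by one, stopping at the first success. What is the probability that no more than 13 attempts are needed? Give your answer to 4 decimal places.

Y = number of attempts to the first success; geometric, p = 0.30.
P(Y ≤ 13) = 1 − (1−p)^13 = 1 − 0.009689 = 0.990311

0.9903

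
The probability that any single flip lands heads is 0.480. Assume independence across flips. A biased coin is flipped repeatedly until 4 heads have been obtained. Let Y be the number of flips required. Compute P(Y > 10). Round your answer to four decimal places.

Needing more than 10 flips ⇔ fewer than 4 successes in the first 10. With X ~ Binomial(10, 0.48), P(Y > 10) = P(X ≤ 3).
  k=0: C(10,0)·0.48^0·0.52^10 = 0.001446
  k=1: C(10,1)·0.48^1·0.52^9 = 0.013344
  k=2: C(10,2)·0.48^2·0.52^8 = 0.055427
  k=3: C(10,3)·0.48^3·0.52^7 = 0.136436
P(X ≤ 3) = 0.206652

0.2067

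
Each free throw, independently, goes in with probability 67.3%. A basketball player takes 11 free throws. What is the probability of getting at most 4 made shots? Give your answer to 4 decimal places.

X ~ Binomial(11, 0.673); P(X ≤ 4) = Σ C(11,k) p^k (1−p)^(11−k) over k:
  k=0: C(11,0)·0.673^0·0.327^11 = 0.000005
  k=1: C(11,1)·0.673^1·0.327^10 = 0.000103
  k=2: C(11,2)·0.673^2·0.327^9 = 0.001065
  k=3: C(11,3)·0.673^3·0.327^8 = 0.006575
  k=4: C(11,4)·0.673^4·0.327^7 = 0.027065
Total = 0.034813

0.0348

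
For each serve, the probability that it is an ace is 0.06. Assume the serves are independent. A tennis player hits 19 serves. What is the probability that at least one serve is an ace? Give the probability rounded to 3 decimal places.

0.691

P(at least one) = 1 − P(none) = 1 − (1 − 0.06)^19
= 1 − 0.30862 = 0.69138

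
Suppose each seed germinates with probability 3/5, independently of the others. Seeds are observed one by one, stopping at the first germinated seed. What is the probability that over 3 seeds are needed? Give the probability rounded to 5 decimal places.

0.06400

Y = number of seeds to the first success; geometric, p = 0.60.
P(Y > 3) = P(first 3 all fail) = (1−p)^3 = 0.0640000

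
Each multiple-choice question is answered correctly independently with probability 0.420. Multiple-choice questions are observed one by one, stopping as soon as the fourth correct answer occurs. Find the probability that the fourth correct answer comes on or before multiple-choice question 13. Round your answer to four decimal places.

0.8656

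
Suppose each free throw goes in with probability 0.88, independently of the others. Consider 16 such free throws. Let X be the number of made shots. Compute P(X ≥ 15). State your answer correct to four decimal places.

0.4115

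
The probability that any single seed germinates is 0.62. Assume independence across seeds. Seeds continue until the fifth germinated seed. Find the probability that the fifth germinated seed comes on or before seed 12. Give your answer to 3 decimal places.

Finishing within 12 seeds ⇔ at least 5 successes in the first 12. With X ~ Binomial(12, 0.62), P(Y ≤ 12) = 1 − P(X ≤ 4).
  k=0: C(12,0)·0.62^0·0.38^12 = 0.00001
  k=1: C(12,1)·0.62^1·0.38^11 = 0.00018
  k=2: C(12,2)·0.62^2·0.38^10 = 0.00159
  k=3: C(12,3)·0.62^3·0.38^9 = 0.00866
  k=4: C(12,4)·0.62^4·0.38^8 = 0.03180
1 − 0.04224 = 0.95776

0.958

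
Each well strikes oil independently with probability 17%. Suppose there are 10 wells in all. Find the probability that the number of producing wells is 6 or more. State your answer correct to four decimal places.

X ~ Binomial(10, 0.17); P(X ≥ 6) = Σ C(10,k) p^k (1−p)^(10−k) over k:
  k=6: C(10,6)·0.17^6·0.83^4 = 0.002406
  k=7: C(10,7)·0.17^7·0.83^3 = 0.000282
  k=8: C(10,8)·0.17^8·0.83^2 = 0.000022
  k=9: C(10,9)·0.17^9·0.83^1 = 0.000001
  k=10: C(10,10)·0.17^10·0.83^0 = 0.000000
Total = 0.002710

0.0027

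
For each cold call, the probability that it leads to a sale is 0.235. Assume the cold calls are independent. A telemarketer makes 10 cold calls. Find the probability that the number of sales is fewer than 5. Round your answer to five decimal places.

X ~ Binomial(10, 0.235); P(X ≤ 4) = Σ C(10,k) p^k (1−p)^(10−k) over k:
  k=0: C(10,0)·0.235^0·0.765^10 = 0.0686459
  k=1: C(10,1)·0.235^1·0.765^9 = 0.2108729
  k=2: C(10,2)·0.235^2·0.765^8 = 0.2915008
  k=3: C(10,3)·0.235^3·0.765^7 = 0.2387893
  k=4: C(10,4)·0.235^4·0.765^6 = 0.1283688
Total = 0.9381776

0.93818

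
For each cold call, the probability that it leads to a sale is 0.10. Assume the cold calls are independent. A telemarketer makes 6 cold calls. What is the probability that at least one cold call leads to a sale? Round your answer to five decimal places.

0.46856

P(at least one) = 1 − P(none) = 1 − (1 − 0.10)^6
= 1 − 0.5314410 = 0.4685590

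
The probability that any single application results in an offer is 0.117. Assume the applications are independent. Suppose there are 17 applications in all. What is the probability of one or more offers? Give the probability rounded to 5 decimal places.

P(at least one) = 1 − P(none) = 1 − (1 − 0.117)^17
= 1 − 0.1205957 = 0.8794043

0.87940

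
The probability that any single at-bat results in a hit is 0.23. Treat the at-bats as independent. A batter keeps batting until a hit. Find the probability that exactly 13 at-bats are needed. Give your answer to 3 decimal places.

0.010

Geometric (trials to first success), p = 0.23.
P(Y = 13) = (1−p)^12 · p = 0.04344 · 0.23 = 0.00999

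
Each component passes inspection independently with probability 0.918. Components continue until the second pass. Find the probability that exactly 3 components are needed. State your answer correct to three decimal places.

0.138

Y = trial on which the second success occurs; negative binomial, r=2, p=0.918.
P(Y=3) = C(2,1) · p^2 · (1−p)^1
= 2 · 0.84272 · 0.082 = 0.13821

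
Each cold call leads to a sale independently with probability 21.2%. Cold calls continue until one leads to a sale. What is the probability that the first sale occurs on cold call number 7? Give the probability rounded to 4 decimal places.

Geometric (trials to first success), p = 0.212.
P(Y = 7) = (1−p)^6 · p = 0.23942 · 0.212 = 0.050757

0.0508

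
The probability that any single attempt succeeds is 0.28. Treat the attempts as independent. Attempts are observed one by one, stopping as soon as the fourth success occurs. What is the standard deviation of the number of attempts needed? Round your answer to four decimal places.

Y = total attempts until the fourth success; negative binomial with r=4, p=0.28.
SD(Y) = √[r(1−p)/p²] = √(36.734694) = 6.060915

6.0609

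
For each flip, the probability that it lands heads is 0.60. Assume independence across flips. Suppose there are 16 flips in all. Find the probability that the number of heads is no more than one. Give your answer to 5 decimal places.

0.00001

X ~ Binomial(16, 0.60); P(X ≤ 1) = Σ C(16,k) p^k (1−p)^(16−k) over k:
  k=0: C(16,0)·0.60^0·0.40^16 = 0.0000004
  k=1: C(16,1)·0.60^1·0.40^15 = 0.0000103
Total = 0.0000107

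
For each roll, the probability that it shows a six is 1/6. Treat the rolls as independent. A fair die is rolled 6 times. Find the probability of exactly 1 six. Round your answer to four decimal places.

0.4019

X ~ Binomial(n=6, p=0.166667).
P(X=1) = C(6,1) · p^1 · (1−p)^5
= 6 · 0.16667 · 0.40188 = 0.401878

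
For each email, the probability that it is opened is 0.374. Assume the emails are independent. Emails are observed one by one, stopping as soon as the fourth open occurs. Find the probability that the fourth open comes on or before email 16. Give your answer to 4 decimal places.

Finishing within 16 emails ⇔ at least 4 successes in the first 16. With X ~ Binomial(16, 0.374), P(Y ≤ 16) = 1 − P(X ≤ 3).
  k=0: C(16,0)·0.374^0·0.626^16 = 0.000556
  k=1: C(16,1)·0.374^1·0.626^15 = 0.005316
  k=2: C(16,2)·0.374^2·0.626^14 = 0.023821
  k=3: C(16,3)·0.374^3·0.626^13 = 0.066415
1 − 0.096109 = 0.903891

0.9039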